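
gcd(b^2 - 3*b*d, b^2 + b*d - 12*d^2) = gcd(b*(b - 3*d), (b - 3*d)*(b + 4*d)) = b - 3*d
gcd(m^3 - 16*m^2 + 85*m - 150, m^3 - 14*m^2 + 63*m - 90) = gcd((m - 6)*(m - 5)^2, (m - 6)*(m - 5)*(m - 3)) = m^2 - 11*m + 30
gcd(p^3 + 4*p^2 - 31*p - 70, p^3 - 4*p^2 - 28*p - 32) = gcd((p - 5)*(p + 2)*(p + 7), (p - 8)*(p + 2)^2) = p + 2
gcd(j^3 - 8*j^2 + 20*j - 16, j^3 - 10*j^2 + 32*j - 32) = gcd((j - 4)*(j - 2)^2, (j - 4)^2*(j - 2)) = j^2 - 6*j + 8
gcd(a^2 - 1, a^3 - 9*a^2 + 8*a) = a - 1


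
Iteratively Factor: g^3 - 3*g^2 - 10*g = (g)*(g^2 - 3*g - 10) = g*(g + 2)*(g - 5)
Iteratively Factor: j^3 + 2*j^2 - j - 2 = (j - 1)*(j^2 + 3*j + 2) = (j - 1)*(j + 1)*(j + 2)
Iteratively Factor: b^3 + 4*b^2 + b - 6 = (b + 3)*(b^2 + b - 2) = (b - 1)*(b + 3)*(b + 2)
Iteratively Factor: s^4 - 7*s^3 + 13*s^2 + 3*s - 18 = (s - 3)*(s^3 - 4*s^2 + s + 6) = (s - 3)*(s + 1)*(s^2 - 5*s + 6) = (s - 3)*(s - 2)*(s + 1)*(s - 3)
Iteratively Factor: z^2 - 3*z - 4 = (z + 1)*(z - 4)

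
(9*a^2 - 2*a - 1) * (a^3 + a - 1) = 9*a^5 - 2*a^4 + 8*a^3 - 11*a^2 + a + 1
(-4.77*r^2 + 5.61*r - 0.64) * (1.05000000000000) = -5.0085*r^2 + 5.8905*r - 0.672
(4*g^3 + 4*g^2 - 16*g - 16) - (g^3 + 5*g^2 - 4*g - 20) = 3*g^3 - g^2 - 12*g + 4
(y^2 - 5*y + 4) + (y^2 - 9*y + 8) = 2*y^2 - 14*y + 12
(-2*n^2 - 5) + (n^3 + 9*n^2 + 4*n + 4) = n^3 + 7*n^2 + 4*n - 1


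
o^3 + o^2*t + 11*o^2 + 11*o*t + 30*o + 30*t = (o + 5)*(o + 6)*(o + t)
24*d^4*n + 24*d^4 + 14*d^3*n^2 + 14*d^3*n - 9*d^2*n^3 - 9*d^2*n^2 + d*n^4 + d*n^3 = (-6*d + n)*(-4*d + n)*(d + n)*(d*n + d)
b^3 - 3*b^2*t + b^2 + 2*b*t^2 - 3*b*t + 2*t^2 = (b + 1)*(b - 2*t)*(b - t)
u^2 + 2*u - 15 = (u - 3)*(u + 5)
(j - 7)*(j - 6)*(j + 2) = j^3 - 11*j^2 + 16*j + 84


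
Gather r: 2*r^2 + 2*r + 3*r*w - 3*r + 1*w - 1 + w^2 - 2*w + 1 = 2*r^2 + r*(3*w - 1) + w^2 - w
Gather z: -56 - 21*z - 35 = -21*z - 91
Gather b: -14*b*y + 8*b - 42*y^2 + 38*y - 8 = b*(8 - 14*y) - 42*y^2 + 38*y - 8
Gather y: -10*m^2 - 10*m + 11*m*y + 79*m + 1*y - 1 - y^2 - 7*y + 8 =-10*m^2 + 69*m - y^2 + y*(11*m - 6) + 7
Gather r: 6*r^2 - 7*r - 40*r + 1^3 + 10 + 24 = 6*r^2 - 47*r + 35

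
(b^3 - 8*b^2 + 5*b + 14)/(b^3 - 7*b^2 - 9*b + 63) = (b^2 - b - 2)/(b^2 - 9)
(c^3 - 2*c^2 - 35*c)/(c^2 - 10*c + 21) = c*(c + 5)/(c - 3)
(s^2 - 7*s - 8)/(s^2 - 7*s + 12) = (s^2 - 7*s - 8)/(s^2 - 7*s + 12)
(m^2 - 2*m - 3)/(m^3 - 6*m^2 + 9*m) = (m + 1)/(m*(m - 3))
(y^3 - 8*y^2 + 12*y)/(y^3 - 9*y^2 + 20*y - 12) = y/(y - 1)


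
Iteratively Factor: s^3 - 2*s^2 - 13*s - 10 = (s + 1)*(s^2 - 3*s - 10) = (s - 5)*(s + 1)*(s + 2)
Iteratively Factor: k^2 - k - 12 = (k - 4)*(k + 3)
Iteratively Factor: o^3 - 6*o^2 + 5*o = (o - 5)*(o^2 - o) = o*(o - 5)*(o - 1)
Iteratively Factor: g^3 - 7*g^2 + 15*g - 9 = (g - 1)*(g^2 - 6*g + 9) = (g - 3)*(g - 1)*(g - 3)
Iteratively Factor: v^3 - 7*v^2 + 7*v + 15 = (v + 1)*(v^2 - 8*v + 15) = (v - 3)*(v + 1)*(v - 5)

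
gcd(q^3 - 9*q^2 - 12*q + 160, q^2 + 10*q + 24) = q + 4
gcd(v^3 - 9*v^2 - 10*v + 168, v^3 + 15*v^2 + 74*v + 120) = v + 4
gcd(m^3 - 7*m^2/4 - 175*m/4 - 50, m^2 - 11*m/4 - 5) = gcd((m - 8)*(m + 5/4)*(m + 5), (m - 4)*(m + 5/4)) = m + 5/4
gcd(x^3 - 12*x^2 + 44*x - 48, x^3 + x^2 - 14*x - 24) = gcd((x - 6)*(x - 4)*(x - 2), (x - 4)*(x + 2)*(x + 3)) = x - 4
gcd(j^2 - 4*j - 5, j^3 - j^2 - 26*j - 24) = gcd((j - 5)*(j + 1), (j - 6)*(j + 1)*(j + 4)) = j + 1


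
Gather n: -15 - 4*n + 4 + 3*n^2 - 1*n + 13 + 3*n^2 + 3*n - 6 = 6*n^2 - 2*n - 4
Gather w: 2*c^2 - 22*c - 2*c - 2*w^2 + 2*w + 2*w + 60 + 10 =2*c^2 - 24*c - 2*w^2 + 4*w + 70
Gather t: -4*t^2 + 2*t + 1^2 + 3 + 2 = -4*t^2 + 2*t + 6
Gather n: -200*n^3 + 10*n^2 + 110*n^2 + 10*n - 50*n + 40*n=-200*n^3 + 120*n^2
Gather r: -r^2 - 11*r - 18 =-r^2 - 11*r - 18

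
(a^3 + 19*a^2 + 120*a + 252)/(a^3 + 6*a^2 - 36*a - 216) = (a + 7)/(a - 6)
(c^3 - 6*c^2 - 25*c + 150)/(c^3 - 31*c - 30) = (c - 5)/(c + 1)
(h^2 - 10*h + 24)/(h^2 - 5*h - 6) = (h - 4)/(h + 1)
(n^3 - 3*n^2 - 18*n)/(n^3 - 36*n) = (n + 3)/(n + 6)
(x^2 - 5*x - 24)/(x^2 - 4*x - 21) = (x - 8)/(x - 7)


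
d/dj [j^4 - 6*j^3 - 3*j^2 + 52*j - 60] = 4*j^3 - 18*j^2 - 6*j + 52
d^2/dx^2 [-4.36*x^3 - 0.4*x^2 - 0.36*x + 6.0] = -26.16*x - 0.8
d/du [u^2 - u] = 2*u - 1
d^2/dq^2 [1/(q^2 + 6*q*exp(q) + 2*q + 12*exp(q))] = 2*(-(3*q*exp(q) + 12*exp(q) + 1)*(q^2 + 6*q*exp(q) + 2*q + 12*exp(q)) + 4*(3*q*exp(q) + q + 9*exp(q) + 1)^2)/(q^2 + 6*q*exp(q) + 2*q + 12*exp(q))^3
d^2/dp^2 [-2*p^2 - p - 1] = -4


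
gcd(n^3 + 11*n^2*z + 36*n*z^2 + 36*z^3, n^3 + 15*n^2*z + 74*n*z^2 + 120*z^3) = n + 6*z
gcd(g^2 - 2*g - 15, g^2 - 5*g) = g - 5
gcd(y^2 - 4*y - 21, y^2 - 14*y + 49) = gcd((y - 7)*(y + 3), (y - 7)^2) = y - 7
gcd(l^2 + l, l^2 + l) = l^2 + l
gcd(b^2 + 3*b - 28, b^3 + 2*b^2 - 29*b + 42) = b + 7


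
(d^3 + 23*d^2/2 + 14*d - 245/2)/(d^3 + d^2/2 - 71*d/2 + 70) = (d + 7)/(d - 4)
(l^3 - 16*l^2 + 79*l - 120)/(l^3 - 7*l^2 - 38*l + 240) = (l - 3)/(l + 6)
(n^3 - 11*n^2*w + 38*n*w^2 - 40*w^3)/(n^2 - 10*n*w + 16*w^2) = (-n^2 + 9*n*w - 20*w^2)/(-n + 8*w)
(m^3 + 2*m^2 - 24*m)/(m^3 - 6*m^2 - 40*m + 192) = m/(m - 8)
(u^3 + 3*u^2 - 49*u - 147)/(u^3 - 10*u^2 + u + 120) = (u^2 - 49)/(u^2 - 13*u + 40)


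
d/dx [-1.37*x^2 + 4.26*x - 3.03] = 4.26 - 2.74*x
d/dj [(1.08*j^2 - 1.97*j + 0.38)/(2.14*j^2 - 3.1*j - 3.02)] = (0.867800000000001*j^2 - 8.1496*j + 7.1274)/(4.5796*j^4 - 13.268*j^3 - 3.3156*j^2 + 18.724*j + 9.1204)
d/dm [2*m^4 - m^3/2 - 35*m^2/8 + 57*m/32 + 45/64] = 8*m^3 - 3*m^2/2 - 35*m/4 + 57/32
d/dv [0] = 0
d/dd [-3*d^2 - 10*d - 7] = -6*d - 10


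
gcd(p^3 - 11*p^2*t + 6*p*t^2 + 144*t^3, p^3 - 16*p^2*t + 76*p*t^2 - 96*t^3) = p^2 - 14*p*t + 48*t^2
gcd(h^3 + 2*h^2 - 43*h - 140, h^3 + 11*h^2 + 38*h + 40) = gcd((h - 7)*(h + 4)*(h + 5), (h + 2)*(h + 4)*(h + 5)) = h^2 + 9*h + 20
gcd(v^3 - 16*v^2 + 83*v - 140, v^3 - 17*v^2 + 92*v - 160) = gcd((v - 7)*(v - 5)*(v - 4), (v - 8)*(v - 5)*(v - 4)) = v^2 - 9*v + 20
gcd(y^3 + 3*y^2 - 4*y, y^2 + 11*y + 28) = y + 4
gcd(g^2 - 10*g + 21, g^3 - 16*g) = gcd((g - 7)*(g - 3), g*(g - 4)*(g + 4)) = 1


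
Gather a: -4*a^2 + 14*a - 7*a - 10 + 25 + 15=-4*a^2 + 7*a + 30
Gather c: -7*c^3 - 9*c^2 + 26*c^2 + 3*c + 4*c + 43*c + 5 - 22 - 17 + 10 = -7*c^3 + 17*c^2 + 50*c - 24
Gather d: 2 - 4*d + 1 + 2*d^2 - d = 2*d^2 - 5*d + 3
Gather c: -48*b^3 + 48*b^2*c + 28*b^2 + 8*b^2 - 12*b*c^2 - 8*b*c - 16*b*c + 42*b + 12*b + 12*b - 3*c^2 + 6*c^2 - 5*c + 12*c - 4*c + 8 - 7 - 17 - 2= -48*b^3 + 36*b^2 + 66*b + c^2*(3 - 12*b) + c*(48*b^2 - 24*b + 3) - 18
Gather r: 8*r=8*r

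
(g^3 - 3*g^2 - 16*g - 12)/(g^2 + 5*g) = (g^3 - 3*g^2 - 16*g - 12)/(g*(g + 5))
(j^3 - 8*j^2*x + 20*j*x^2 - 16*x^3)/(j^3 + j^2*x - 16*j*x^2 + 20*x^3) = (j - 4*x)/(j + 5*x)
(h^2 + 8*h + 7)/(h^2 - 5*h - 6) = (h + 7)/(h - 6)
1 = 1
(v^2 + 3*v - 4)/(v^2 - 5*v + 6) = (v^2 + 3*v - 4)/(v^2 - 5*v + 6)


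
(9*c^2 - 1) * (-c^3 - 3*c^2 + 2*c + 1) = -9*c^5 - 27*c^4 + 19*c^3 + 12*c^2 - 2*c - 1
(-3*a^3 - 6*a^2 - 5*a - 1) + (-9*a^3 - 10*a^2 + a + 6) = -12*a^3 - 16*a^2 - 4*a + 5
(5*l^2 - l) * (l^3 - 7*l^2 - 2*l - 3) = 5*l^5 - 36*l^4 - 3*l^3 - 13*l^2 + 3*l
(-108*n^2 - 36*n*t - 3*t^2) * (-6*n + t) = 648*n^3 + 108*n^2*t - 18*n*t^2 - 3*t^3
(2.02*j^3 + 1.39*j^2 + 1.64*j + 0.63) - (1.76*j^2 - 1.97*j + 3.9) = 2.02*j^3 - 0.37*j^2 + 3.61*j - 3.27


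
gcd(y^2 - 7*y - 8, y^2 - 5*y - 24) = y - 8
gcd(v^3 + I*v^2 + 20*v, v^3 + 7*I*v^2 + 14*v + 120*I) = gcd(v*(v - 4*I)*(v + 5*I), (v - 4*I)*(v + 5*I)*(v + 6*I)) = v^2 + I*v + 20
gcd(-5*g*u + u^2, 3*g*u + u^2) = u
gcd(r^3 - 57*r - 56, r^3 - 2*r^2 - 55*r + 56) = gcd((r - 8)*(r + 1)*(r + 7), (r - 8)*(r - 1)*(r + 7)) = r^2 - r - 56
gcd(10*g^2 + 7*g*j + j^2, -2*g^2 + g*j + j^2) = 2*g + j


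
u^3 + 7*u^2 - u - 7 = (u - 1)*(u + 1)*(u + 7)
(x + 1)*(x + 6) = x^2 + 7*x + 6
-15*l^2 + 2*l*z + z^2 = (-3*l + z)*(5*l + z)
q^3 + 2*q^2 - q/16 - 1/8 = (q - 1/4)*(q + 1/4)*(q + 2)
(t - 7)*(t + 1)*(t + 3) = t^3 - 3*t^2 - 25*t - 21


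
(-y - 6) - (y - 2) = -2*y - 4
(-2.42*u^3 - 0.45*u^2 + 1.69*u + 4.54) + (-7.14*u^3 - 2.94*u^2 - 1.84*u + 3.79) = -9.56*u^3 - 3.39*u^2 - 0.15*u + 8.33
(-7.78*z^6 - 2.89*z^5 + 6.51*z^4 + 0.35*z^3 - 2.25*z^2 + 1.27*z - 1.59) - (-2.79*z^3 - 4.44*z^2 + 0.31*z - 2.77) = -7.78*z^6 - 2.89*z^5 + 6.51*z^4 + 3.14*z^3 + 2.19*z^2 + 0.96*z + 1.18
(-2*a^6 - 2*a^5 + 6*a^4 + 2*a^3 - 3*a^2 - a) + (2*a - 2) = -2*a^6 - 2*a^5 + 6*a^4 + 2*a^3 - 3*a^2 + a - 2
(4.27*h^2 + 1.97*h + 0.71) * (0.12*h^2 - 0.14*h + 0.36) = 0.5124*h^4 - 0.3614*h^3 + 1.3466*h^2 + 0.6098*h + 0.2556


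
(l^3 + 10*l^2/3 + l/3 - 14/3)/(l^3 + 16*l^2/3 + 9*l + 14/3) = (l - 1)/(l + 1)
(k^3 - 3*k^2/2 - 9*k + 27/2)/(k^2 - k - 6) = (2*k^2 + 3*k - 9)/(2*(k + 2))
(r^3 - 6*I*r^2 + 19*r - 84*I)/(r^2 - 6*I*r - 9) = (r^2 - 3*I*r + 28)/(r - 3*I)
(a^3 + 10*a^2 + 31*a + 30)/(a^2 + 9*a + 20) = (a^2 + 5*a + 6)/(a + 4)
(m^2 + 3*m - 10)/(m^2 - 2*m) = (m + 5)/m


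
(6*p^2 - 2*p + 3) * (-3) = -18*p^2 + 6*p - 9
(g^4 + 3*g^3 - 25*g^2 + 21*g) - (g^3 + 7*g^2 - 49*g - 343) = g^4 + 2*g^3 - 32*g^2 + 70*g + 343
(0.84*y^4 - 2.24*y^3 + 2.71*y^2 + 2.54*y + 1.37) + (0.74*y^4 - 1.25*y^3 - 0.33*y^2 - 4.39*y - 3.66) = 1.58*y^4 - 3.49*y^3 + 2.38*y^2 - 1.85*y - 2.29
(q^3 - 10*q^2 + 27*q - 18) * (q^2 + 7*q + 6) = q^5 - 3*q^4 - 37*q^3 + 111*q^2 + 36*q - 108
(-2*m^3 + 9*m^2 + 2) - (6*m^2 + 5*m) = -2*m^3 + 3*m^2 - 5*m + 2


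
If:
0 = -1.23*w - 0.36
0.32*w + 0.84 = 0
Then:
No Solution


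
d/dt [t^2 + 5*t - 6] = 2*t + 5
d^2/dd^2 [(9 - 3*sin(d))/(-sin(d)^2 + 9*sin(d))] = 3*(-sin(d)^2 + 3*sin(d) - 79 + 225/sin(d) + 162/sin(d)^2 - 486/sin(d)^3)/(sin(d) - 9)^3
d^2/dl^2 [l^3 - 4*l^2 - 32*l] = 6*l - 8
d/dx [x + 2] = 1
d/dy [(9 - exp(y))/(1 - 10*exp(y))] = 89*exp(y)/(10*exp(y) - 1)^2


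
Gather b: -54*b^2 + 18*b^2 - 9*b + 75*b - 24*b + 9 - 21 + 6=-36*b^2 + 42*b - 6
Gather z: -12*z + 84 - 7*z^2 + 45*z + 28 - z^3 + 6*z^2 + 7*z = -z^3 - z^2 + 40*z + 112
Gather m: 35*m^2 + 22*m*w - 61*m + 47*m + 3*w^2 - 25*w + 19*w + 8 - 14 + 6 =35*m^2 + m*(22*w - 14) + 3*w^2 - 6*w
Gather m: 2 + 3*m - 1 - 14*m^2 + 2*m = -14*m^2 + 5*m + 1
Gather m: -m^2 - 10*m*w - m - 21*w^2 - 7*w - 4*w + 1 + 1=-m^2 + m*(-10*w - 1) - 21*w^2 - 11*w + 2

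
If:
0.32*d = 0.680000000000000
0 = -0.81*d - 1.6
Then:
No Solution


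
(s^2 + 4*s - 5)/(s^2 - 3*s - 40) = (s - 1)/(s - 8)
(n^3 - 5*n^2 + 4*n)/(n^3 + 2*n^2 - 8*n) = (n^2 - 5*n + 4)/(n^2 + 2*n - 8)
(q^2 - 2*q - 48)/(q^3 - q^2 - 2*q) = (-q^2 + 2*q + 48)/(q*(-q^2 + q + 2))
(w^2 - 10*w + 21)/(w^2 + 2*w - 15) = (w - 7)/(w + 5)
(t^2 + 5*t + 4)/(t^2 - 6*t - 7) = (t + 4)/(t - 7)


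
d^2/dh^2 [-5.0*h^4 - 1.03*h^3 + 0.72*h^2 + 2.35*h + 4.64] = -60.0*h^2 - 6.18*h + 1.44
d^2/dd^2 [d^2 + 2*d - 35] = 2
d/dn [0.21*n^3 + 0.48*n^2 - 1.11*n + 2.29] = 0.63*n^2 + 0.96*n - 1.11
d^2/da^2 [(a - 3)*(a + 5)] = 2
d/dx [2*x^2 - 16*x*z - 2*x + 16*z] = 4*x - 16*z - 2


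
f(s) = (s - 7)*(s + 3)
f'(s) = 2*s - 4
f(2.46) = -24.79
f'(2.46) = 0.92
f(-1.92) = -9.63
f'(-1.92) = -7.84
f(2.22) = -24.95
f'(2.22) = 0.44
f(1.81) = -24.96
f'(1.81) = -0.38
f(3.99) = -21.04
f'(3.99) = 3.98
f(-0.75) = -17.44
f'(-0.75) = -5.50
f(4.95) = -16.30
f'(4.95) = 5.90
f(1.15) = -24.28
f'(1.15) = -1.70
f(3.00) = -24.00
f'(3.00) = 2.00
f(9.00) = 24.00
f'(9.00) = 14.00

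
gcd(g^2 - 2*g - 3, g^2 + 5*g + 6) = 1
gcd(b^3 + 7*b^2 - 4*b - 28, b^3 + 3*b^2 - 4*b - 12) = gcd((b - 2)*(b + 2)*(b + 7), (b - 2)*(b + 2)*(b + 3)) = b^2 - 4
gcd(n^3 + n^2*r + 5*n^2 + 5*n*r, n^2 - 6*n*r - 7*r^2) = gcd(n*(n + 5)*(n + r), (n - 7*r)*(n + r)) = n + r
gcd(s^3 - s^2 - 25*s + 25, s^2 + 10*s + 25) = s + 5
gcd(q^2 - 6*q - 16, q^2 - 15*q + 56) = q - 8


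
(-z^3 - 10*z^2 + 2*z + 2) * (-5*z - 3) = 5*z^4 + 53*z^3 + 20*z^2 - 16*z - 6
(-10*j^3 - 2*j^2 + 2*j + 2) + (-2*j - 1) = -10*j^3 - 2*j^2 + 1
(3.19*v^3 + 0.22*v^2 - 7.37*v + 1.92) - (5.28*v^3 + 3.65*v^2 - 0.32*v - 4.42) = -2.09*v^3 - 3.43*v^2 - 7.05*v + 6.34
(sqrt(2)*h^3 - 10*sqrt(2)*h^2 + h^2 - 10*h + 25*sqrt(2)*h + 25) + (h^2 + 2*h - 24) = sqrt(2)*h^3 - 10*sqrt(2)*h^2 + 2*h^2 - 8*h + 25*sqrt(2)*h + 1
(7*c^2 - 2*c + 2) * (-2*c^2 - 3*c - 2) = -14*c^4 - 17*c^3 - 12*c^2 - 2*c - 4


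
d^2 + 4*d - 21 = (d - 3)*(d + 7)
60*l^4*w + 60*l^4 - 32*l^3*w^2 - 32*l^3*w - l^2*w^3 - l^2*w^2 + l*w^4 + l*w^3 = (-5*l + w)*(-2*l + w)*(6*l + w)*(l*w + l)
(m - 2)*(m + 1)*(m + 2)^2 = m^4 + 3*m^3 - 2*m^2 - 12*m - 8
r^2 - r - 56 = (r - 8)*(r + 7)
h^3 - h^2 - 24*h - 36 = (h - 6)*(h + 2)*(h + 3)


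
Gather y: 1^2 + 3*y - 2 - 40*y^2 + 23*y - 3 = -40*y^2 + 26*y - 4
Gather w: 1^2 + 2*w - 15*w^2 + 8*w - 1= -15*w^2 + 10*w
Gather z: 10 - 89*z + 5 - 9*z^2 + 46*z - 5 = -9*z^2 - 43*z + 10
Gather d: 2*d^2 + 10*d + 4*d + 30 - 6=2*d^2 + 14*d + 24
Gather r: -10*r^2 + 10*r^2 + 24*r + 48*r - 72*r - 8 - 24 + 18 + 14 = 0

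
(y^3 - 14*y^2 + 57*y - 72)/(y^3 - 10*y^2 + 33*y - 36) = (y - 8)/(y - 4)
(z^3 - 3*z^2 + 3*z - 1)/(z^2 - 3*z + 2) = (z^2 - 2*z + 1)/(z - 2)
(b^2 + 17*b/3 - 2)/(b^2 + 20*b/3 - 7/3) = (b + 6)/(b + 7)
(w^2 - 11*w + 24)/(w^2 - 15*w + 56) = (w - 3)/(w - 7)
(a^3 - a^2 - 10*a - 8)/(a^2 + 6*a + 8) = (a^2 - 3*a - 4)/(a + 4)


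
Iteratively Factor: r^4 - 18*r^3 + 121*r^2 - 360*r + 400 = (r - 4)*(r^3 - 14*r^2 + 65*r - 100) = (r - 5)*(r - 4)*(r^2 - 9*r + 20) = (r - 5)*(r - 4)^2*(r - 5)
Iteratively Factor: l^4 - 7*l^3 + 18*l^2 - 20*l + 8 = (l - 2)*(l^3 - 5*l^2 + 8*l - 4) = (l - 2)^2*(l^2 - 3*l + 2) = (l - 2)^3*(l - 1)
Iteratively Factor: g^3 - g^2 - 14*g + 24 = (g - 2)*(g^2 + g - 12) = (g - 3)*(g - 2)*(g + 4)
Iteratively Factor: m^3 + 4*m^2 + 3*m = (m + 3)*(m^2 + m) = (m + 1)*(m + 3)*(m)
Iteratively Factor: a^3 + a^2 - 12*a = (a - 3)*(a^2 + 4*a) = a*(a - 3)*(a + 4)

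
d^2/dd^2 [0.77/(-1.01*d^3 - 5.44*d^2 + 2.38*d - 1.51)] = ((4.6662*d + 8.3776)*(1.01*d^3 + 5.44*d^2 - 2.38*d + 1.51) - 0.77*(3.03*d^2 + 10.88*d - 2.38)*(6.06*d^2 + 21.76*d - 4.76))/(1.01*d^3 + 5.44*d^2 - 2.38*d + 1.51)^3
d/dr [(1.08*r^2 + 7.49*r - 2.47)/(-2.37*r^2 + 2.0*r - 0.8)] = (19.9113*r^2 - 13.4358*r - 1.052)/(5.6169*r^4 - 9.48*r^3 + 7.792*r^2 - 3.2*r + 0.64)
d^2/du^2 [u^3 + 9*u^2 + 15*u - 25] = 6*u + 18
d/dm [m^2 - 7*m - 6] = 2*m - 7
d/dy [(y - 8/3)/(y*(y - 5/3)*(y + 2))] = (-18*y^3 + 69*y^2 + 16*y - 80)/(y^2*(9*y^4 + 6*y^3 - 59*y^2 - 20*y + 100))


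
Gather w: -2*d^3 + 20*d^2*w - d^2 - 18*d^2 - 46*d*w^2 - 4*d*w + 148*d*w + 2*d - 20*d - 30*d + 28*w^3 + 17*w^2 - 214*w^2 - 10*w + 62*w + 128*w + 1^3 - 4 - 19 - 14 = -2*d^3 - 19*d^2 - 48*d + 28*w^3 + w^2*(-46*d - 197) + w*(20*d^2 + 144*d + 180) - 36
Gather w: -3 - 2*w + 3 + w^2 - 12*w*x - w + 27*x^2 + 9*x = w^2 + w*(-12*x - 3) + 27*x^2 + 9*x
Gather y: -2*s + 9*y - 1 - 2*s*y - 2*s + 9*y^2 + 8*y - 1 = -4*s + 9*y^2 + y*(17 - 2*s) - 2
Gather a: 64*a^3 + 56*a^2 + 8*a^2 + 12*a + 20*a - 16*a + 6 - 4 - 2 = 64*a^3 + 64*a^2 + 16*a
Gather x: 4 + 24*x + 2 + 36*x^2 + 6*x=36*x^2 + 30*x + 6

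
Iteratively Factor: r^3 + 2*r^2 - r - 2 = (r + 2)*(r^2 - 1) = (r - 1)*(r + 2)*(r + 1)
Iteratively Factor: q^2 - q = (q - 1)*(q)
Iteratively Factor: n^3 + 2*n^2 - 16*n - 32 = (n + 2)*(n^2 - 16) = (n - 4)*(n + 2)*(n + 4)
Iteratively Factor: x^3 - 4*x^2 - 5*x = (x - 5)*(x^2 + x) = x*(x - 5)*(x + 1)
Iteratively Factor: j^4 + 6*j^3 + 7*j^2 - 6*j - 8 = (j - 1)*(j^3 + 7*j^2 + 14*j + 8) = (j - 1)*(j + 4)*(j^2 + 3*j + 2) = (j - 1)*(j + 2)*(j + 4)*(j + 1)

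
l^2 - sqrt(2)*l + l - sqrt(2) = (l + 1)*(l - sqrt(2))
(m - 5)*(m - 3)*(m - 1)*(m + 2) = m^4 - 7*m^3 + 5*m^2 + 31*m - 30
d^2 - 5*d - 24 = (d - 8)*(d + 3)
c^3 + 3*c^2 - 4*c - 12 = (c - 2)*(c + 2)*(c + 3)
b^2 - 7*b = b*(b - 7)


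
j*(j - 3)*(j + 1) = j^3 - 2*j^2 - 3*j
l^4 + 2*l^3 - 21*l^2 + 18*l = l*(l - 3)*(l - 1)*(l + 6)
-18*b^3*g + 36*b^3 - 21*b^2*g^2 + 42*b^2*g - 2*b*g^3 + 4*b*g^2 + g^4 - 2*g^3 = (-6*b + g)*(b + g)*(3*b + g)*(g - 2)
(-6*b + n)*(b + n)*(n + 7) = -6*b^2*n - 42*b^2 - 5*b*n^2 - 35*b*n + n^3 + 7*n^2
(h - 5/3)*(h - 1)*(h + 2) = h^3 - 2*h^2/3 - 11*h/3 + 10/3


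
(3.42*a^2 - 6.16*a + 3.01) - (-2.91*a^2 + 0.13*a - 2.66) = 6.33*a^2 - 6.29*a + 5.67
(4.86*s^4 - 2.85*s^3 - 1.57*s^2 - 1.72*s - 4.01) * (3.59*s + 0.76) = 17.4474*s^5 - 6.5379*s^4 - 7.8023*s^3 - 7.368*s^2 - 15.7031*s - 3.0476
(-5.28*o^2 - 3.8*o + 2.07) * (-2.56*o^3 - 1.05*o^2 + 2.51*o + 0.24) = 13.5168*o^5 + 15.272*o^4 - 14.562*o^3 - 12.9787*o^2 + 4.2837*o + 0.4968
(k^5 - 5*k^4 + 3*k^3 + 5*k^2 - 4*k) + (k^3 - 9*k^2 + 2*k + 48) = k^5 - 5*k^4 + 4*k^3 - 4*k^2 - 2*k + 48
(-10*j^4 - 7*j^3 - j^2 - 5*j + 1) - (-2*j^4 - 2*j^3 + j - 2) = -8*j^4 - 5*j^3 - j^2 - 6*j + 3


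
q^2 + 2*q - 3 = (q - 1)*(q + 3)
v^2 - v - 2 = (v - 2)*(v + 1)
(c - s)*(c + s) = c^2 - s^2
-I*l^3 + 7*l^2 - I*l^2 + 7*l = l*(l + 7*I)*(-I*l - I)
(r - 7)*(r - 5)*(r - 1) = r^3 - 13*r^2 + 47*r - 35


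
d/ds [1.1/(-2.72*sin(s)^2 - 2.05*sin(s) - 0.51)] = (5.984*sin(s) + 2.255)*cos(s)/(2.72*sin(s)^2 + 2.05*sin(s) + 0.51)^2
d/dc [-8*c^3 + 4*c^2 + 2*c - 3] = -24*c^2 + 8*c + 2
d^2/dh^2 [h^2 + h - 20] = 2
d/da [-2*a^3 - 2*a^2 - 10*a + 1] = -6*a^2 - 4*a - 10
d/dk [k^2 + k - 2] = 2*k + 1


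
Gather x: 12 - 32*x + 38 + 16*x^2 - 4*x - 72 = 16*x^2 - 36*x - 22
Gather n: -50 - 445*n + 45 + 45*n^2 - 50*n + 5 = 45*n^2 - 495*n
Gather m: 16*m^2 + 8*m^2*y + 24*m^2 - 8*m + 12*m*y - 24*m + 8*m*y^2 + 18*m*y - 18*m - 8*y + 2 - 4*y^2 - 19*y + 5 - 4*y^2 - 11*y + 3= m^2*(8*y + 40) + m*(8*y^2 + 30*y - 50) - 8*y^2 - 38*y + 10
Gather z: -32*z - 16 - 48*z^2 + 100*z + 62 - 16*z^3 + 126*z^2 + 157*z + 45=-16*z^3 + 78*z^2 + 225*z + 91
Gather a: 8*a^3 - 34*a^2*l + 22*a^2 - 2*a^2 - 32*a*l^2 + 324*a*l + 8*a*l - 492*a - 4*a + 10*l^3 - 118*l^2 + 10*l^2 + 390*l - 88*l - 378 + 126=8*a^3 + a^2*(20 - 34*l) + a*(-32*l^2 + 332*l - 496) + 10*l^3 - 108*l^2 + 302*l - 252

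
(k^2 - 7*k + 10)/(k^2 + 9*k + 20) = (k^2 - 7*k + 10)/(k^2 + 9*k + 20)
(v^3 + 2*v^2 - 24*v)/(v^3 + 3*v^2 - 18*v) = (v - 4)/(v - 3)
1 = 1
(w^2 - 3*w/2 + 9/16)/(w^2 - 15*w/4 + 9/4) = (w - 3/4)/(w - 3)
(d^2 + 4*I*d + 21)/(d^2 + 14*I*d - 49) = (d - 3*I)/(d + 7*I)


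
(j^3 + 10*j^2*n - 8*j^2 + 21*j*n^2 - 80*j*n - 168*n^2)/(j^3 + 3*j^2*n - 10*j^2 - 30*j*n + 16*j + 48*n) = (j + 7*n)/(j - 2)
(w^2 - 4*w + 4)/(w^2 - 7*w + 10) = (w - 2)/(w - 5)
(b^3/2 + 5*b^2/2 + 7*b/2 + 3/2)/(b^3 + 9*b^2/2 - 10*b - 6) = (b^3 + 5*b^2 + 7*b + 3)/(2*b^3 + 9*b^2 - 20*b - 12)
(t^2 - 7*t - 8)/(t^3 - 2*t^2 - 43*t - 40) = 1/(t + 5)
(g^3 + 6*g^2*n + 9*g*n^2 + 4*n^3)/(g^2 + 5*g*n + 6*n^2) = (g^3 + 6*g^2*n + 9*g*n^2 + 4*n^3)/(g^2 + 5*g*n + 6*n^2)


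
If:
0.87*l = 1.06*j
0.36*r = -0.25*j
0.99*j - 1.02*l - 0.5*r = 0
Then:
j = 0.00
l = 0.00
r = 0.00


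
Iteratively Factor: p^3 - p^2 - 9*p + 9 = (p + 3)*(p^2 - 4*p + 3) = (p - 3)*(p + 3)*(p - 1)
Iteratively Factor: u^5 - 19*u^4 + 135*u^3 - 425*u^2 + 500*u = (u - 5)*(u^4 - 14*u^3 + 65*u^2 - 100*u) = (u - 5)^2*(u^3 - 9*u^2 + 20*u) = (u - 5)^3*(u^2 - 4*u) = u*(u - 5)^3*(u - 4)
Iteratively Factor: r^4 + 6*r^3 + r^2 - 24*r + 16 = (r + 4)*(r^3 + 2*r^2 - 7*r + 4) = (r - 1)*(r + 4)*(r^2 + 3*r - 4) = (r - 1)*(r + 4)^2*(r - 1)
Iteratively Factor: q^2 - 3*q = (q - 3)*(q)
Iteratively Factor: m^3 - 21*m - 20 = (m - 5)*(m^2 + 5*m + 4) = (m - 5)*(m + 4)*(m + 1)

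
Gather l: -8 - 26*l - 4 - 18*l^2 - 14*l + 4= -18*l^2 - 40*l - 8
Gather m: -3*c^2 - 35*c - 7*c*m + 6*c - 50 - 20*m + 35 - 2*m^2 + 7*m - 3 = -3*c^2 - 29*c - 2*m^2 + m*(-7*c - 13) - 18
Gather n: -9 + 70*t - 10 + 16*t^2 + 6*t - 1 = 16*t^2 + 76*t - 20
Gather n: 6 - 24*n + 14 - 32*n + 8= 28 - 56*n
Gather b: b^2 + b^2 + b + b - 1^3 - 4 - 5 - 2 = 2*b^2 + 2*b - 12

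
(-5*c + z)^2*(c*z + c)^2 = 25*c^4*z^2 + 50*c^4*z + 25*c^4 - 10*c^3*z^3 - 20*c^3*z^2 - 10*c^3*z + c^2*z^4 + 2*c^2*z^3 + c^2*z^2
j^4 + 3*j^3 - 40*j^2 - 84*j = j*(j - 6)*(j + 2)*(j + 7)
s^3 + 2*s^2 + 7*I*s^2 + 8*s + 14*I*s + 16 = (s + 2)*(s - I)*(s + 8*I)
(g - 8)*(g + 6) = g^2 - 2*g - 48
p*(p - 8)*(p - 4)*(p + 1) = p^4 - 11*p^3 + 20*p^2 + 32*p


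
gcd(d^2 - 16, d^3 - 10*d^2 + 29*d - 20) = d - 4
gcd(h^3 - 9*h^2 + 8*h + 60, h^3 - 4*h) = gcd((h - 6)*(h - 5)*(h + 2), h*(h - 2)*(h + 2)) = h + 2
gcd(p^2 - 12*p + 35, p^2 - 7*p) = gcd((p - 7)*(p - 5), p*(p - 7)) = p - 7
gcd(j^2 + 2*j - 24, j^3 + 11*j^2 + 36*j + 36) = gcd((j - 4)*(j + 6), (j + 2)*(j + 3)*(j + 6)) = j + 6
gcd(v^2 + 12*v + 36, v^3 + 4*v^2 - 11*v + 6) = v + 6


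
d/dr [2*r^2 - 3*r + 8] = 4*r - 3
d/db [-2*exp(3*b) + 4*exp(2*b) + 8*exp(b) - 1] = (-6*exp(2*b) + 8*exp(b) + 8)*exp(b)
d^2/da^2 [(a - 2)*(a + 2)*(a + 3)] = 6*a + 6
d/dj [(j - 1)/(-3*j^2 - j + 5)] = (-3*j^2 - j + (j - 1)*(6*j + 1) + 5)/(3*j^2 + j - 5)^2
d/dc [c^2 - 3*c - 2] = 2*c - 3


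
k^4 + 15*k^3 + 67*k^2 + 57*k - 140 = (k - 1)*(k + 4)*(k + 5)*(k + 7)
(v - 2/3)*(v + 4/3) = v^2 + 2*v/3 - 8/9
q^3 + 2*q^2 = q^2*(q + 2)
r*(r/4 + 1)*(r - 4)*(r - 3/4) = r^4/4 - 3*r^3/16 - 4*r^2 + 3*r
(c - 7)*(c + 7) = c^2 - 49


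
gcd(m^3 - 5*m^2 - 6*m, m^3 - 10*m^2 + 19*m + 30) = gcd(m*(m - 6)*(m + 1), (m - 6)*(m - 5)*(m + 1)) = m^2 - 5*m - 6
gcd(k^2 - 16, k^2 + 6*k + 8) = k + 4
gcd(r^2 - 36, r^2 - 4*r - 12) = r - 6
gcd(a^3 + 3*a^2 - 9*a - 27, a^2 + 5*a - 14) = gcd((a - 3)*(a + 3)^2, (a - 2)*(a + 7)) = 1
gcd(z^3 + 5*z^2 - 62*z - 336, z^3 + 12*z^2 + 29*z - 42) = z^2 + 13*z + 42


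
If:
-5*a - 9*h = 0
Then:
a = -9*h/5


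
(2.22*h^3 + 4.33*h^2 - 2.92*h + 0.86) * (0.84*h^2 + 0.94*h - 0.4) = 1.8648*h^5 + 5.724*h^4 + 0.7294*h^3 - 3.7544*h^2 + 1.9764*h - 0.344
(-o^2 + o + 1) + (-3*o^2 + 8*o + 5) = -4*o^2 + 9*o + 6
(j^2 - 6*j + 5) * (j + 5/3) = j^3 - 13*j^2/3 - 5*j + 25/3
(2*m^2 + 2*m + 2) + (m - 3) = 2*m^2 + 3*m - 1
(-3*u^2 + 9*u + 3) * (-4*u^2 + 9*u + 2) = 12*u^4 - 63*u^3 + 63*u^2 + 45*u + 6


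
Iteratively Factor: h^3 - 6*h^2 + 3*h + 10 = (h - 2)*(h^2 - 4*h - 5) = (h - 5)*(h - 2)*(h + 1)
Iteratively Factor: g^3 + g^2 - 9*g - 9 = (g + 3)*(g^2 - 2*g - 3) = (g - 3)*(g + 3)*(g + 1)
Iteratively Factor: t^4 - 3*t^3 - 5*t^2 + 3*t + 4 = (t + 1)*(t^3 - 4*t^2 - t + 4) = (t - 4)*(t + 1)*(t^2 - 1) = (t - 4)*(t + 1)^2*(t - 1)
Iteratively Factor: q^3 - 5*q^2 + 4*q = (q - 4)*(q^2 - q) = (q - 4)*(q - 1)*(q)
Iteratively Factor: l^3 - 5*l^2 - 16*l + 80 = (l - 5)*(l^2 - 16) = (l - 5)*(l - 4)*(l + 4)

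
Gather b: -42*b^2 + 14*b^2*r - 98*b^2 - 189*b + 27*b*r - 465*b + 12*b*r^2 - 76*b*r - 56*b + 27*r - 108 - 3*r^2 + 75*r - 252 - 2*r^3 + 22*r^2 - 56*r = b^2*(14*r - 140) + b*(12*r^2 - 49*r - 710) - 2*r^3 + 19*r^2 + 46*r - 360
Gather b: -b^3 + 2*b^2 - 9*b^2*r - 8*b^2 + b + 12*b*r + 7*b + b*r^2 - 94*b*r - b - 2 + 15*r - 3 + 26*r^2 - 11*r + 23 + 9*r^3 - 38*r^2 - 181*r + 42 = -b^3 + b^2*(-9*r - 6) + b*(r^2 - 82*r + 7) + 9*r^3 - 12*r^2 - 177*r + 60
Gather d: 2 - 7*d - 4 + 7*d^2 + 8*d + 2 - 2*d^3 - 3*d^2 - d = -2*d^3 + 4*d^2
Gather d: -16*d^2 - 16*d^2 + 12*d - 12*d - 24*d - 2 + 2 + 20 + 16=-32*d^2 - 24*d + 36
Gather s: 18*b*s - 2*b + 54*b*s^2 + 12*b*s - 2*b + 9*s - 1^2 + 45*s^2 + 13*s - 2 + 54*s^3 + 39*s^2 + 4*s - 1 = -4*b + 54*s^3 + s^2*(54*b + 84) + s*(30*b + 26) - 4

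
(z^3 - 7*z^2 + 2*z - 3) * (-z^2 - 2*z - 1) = -z^5 + 5*z^4 + 11*z^3 + 6*z^2 + 4*z + 3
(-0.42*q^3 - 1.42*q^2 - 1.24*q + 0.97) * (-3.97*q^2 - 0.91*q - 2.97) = 1.6674*q^5 + 6.0196*q^4 + 7.4624*q^3 + 1.4949*q^2 + 2.8001*q - 2.8809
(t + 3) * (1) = t + 3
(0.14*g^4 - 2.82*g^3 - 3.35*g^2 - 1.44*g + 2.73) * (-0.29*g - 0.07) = -0.0406*g^5 + 0.808*g^4 + 1.1689*g^3 + 0.6521*g^2 - 0.6909*g - 0.1911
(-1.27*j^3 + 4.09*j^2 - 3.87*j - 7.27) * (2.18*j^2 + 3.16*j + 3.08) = -2.7686*j^5 + 4.903*j^4 + 0.5762*j^3 - 15.4806*j^2 - 34.8928*j - 22.3916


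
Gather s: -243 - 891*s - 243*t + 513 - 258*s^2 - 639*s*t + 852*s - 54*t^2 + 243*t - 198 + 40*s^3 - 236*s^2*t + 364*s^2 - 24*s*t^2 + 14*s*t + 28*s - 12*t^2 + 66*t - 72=40*s^3 + s^2*(106 - 236*t) + s*(-24*t^2 - 625*t - 11) - 66*t^2 + 66*t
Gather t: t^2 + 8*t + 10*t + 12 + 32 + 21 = t^2 + 18*t + 65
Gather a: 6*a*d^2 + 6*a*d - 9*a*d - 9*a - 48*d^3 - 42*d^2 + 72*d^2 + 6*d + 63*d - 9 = a*(6*d^2 - 3*d - 9) - 48*d^3 + 30*d^2 + 69*d - 9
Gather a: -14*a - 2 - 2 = -14*a - 4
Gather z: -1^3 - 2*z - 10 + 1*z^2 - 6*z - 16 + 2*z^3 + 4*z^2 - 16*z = 2*z^3 + 5*z^2 - 24*z - 27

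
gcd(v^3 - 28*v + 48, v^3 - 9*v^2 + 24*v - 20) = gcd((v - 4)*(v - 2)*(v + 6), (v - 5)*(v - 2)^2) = v - 2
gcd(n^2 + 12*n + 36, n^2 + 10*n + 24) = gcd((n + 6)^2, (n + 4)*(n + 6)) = n + 6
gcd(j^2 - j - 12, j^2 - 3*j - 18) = j + 3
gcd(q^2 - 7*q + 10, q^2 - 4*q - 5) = q - 5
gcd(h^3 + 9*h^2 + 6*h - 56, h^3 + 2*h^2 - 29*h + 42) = h^2 + 5*h - 14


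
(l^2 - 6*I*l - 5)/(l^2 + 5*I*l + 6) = (l - 5*I)/(l + 6*I)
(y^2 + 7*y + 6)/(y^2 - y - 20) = (y^2 + 7*y + 6)/(y^2 - y - 20)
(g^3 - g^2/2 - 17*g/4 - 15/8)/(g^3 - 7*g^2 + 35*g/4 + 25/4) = (g + 3/2)/(g - 5)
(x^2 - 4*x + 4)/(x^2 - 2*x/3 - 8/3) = 3*(x - 2)/(3*x + 4)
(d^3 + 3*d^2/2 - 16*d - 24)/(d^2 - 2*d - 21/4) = 2*(d^2 - 16)/(2*d - 7)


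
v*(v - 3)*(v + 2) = v^3 - v^2 - 6*v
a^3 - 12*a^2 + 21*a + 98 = (a - 7)^2*(a + 2)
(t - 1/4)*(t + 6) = t^2 + 23*t/4 - 3/2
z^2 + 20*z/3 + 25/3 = (z + 5/3)*(z + 5)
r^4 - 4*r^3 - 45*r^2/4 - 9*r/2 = r*(r - 6)*(r + 1/2)*(r + 3/2)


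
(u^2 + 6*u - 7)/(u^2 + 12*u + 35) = (u - 1)/(u + 5)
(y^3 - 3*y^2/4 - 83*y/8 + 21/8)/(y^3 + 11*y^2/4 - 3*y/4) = (y - 7/2)/y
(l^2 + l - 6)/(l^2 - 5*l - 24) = (l - 2)/(l - 8)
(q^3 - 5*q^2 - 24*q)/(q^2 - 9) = q*(q - 8)/(q - 3)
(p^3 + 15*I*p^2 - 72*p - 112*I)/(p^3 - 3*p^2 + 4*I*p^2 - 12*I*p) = (p^2 + 11*I*p - 28)/(p*(p - 3))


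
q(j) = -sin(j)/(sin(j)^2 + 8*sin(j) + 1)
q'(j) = -(-2*sin(j)*cos(j) - 8*cos(j))*sin(j)/(sin(j)^2 + 8*sin(j) + 1)^2 - cos(j)/(sin(j)^2 + 8*sin(j) + 1)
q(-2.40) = -0.17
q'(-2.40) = 0.03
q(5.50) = -0.17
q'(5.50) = -0.02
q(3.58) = -0.19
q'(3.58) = 0.15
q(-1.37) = -0.17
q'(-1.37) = -0.00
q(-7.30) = -0.17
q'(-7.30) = -0.01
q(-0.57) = -0.18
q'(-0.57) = -0.07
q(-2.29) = -0.17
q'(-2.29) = 0.01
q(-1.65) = -0.17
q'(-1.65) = 0.00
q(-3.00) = -1.29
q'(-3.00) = 81.60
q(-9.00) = -0.19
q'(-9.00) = 0.17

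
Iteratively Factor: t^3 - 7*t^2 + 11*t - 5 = (t - 1)*(t^2 - 6*t + 5) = (t - 5)*(t - 1)*(t - 1)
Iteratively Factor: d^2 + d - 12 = (d - 3)*(d + 4)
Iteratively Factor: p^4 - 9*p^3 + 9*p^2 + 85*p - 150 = (p + 3)*(p^3 - 12*p^2 + 45*p - 50) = (p - 5)*(p + 3)*(p^2 - 7*p + 10) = (p - 5)^2*(p + 3)*(p - 2)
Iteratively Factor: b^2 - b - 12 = (b + 3)*(b - 4)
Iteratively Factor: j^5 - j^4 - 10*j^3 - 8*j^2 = (j + 2)*(j^4 - 3*j^3 - 4*j^2) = (j + 1)*(j + 2)*(j^3 - 4*j^2) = (j - 4)*(j + 1)*(j + 2)*(j^2) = j*(j - 4)*(j + 1)*(j + 2)*(j)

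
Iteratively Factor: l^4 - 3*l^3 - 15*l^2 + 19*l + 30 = (l - 2)*(l^3 - l^2 - 17*l - 15) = (l - 5)*(l - 2)*(l^2 + 4*l + 3) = (l - 5)*(l - 2)*(l + 1)*(l + 3)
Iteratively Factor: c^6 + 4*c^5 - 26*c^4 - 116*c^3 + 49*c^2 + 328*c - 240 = (c - 1)*(c^5 + 5*c^4 - 21*c^3 - 137*c^2 - 88*c + 240) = (c - 1)*(c + 4)*(c^4 + c^3 - 25*c^2 - 37*c + 60) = (c - 1)*(c + 4)^2*(c^3 - 3*c^2 - 13*c + 15) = (c - 1)^2*(c + 4)^2*(c^2 - 2*c - 15) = (c - 5)*(c - 1)^2*(c + 4)^2*(c + 3)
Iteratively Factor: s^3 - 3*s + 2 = (s - 1)*(s^2 + s - 2) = (s - 1)^2*(s + 2)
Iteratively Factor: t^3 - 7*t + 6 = (t + 3)*(t^2 - 3*t + 2) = (t - 1)*(t + 3)*(t - 2)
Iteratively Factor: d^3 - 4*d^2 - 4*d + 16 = (d + 2)*(d^2 - 6*d + 8) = (d - 4)*(d + 2)*(d - 2)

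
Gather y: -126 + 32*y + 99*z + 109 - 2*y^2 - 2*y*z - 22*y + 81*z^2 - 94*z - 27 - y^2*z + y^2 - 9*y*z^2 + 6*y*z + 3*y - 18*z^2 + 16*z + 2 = y^2*(-z - 1) + y*(-9*z^2 + 4*z + 13) + 63*z^2 + 21*z - 42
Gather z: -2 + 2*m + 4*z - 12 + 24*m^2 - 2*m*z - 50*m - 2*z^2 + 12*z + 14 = 24*m^2 - 48*m - 2*z^2 + z*(16 - 2*m)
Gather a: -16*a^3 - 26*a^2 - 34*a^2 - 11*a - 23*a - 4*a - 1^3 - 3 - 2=-16*a^3 - 60*a^2 - 38*a - 6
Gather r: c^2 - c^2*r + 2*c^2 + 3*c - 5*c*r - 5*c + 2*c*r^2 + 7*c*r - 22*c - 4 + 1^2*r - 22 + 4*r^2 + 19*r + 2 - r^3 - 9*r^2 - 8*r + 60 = 3*c^2 - 24*c - r^3 + r^2*(2*c - 5) + r*(-c^2 + 2*c + 12) + 36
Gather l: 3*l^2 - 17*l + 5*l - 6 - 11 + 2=3*l^2 - 12*l - 15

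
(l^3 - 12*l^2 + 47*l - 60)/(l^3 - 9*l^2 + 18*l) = (l^2 - 9*l + 20)/(l*(l - 6))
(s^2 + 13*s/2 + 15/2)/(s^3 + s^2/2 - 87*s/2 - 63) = (s + 5)/(s^2 - s - 42)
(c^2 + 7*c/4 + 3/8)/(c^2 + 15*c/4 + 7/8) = (2*c + 3)/(2*c + 7)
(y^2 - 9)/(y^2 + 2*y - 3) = (y - 3)/(y - 1)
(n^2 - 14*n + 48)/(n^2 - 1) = (n^2 - 14*n + 48)/(n^2 - 1)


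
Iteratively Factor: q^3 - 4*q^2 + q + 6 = (q + 1)*(q^2 - 5*q + 6) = (q - 2)*(q + 1)*(q - 3)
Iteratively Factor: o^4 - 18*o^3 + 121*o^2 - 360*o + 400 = (o - 4)*(o^3 - 14*o^2 + 65*o - 100) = (o - 5)*(o - 4)*(o^2 - 9*o + 20) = (o - 5)^2*(o - 4)*(o - 4)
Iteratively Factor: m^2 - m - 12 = (m + 3)*(m - 4)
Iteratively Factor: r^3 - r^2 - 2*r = (r + 1)*(r^2 - 2*r) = r*(r + 1)*(r - 2)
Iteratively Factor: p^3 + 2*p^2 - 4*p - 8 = (p + 2)*(p^2 - 4) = (p + 2)^2*(p - 2)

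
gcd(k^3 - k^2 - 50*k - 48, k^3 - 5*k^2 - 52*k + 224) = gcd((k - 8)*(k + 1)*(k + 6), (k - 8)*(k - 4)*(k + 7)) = k - 8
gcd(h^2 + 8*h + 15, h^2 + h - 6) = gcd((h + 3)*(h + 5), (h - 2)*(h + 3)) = h + 3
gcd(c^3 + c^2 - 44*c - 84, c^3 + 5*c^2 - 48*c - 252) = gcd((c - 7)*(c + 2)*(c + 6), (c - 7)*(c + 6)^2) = c^2 - c - 42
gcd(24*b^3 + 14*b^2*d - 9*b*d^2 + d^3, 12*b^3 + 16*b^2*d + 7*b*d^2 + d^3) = 1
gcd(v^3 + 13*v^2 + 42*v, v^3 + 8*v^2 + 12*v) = v^2 + 6*v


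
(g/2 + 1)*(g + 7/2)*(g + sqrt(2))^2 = g^4/2 + sqrt(2)*g^3 + 11*g^3/4 + 9*g^2/2 + 11*sqrt(2)*g^2/2 + 11*g/2 + 7*sqrt(2)*g + 7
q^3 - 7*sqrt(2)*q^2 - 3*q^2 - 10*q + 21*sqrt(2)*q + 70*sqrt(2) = (q - 5)*(q + 2)*(q - 7*sqrt(2))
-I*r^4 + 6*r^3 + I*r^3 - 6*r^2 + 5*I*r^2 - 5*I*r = r*(r + I)*(r + 5*I)*(-I*r + I)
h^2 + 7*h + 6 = (h + 1)*(h + 6)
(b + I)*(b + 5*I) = b^2 + 6*I*b - 5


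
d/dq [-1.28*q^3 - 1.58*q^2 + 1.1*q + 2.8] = -3.84*q^2 - 3.16*q + 1.1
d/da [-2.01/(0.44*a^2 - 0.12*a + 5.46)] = (1.7688*a - 0.2412)/(0.44*a^2 - 0.12*a + 5.46)^2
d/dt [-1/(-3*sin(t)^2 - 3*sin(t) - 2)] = -3*(2*sin(t) + 1)*cos(t)/(3*sin(t)^2 + 3*sin(t) + 2)^2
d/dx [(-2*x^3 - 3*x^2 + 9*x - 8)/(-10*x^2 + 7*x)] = (20*x^4 - 28*x^3 + 69*x^2 - 160*x + 56)/(x^2*(100*x^2 - 140*x + 49))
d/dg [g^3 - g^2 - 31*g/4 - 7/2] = 3*g^2 - 2*g - 31/4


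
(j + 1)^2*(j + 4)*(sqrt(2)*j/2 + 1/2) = sqrt(2)*j^4/2 + j^3/2 + 3*sqrt(2)*j^3 + 3*j^2 + 9*sqrt(2)*j^2/2 + 2*sqrt(2)*j + 9*j/2 + 2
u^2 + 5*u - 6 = (u - 1)*(u + 6)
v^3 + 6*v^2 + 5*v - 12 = (v - 1)*(v + 3)*(v + 4)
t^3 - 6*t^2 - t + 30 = (t - 5)*(t - 3)*(t + 2)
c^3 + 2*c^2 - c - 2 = (c - 1)*(c + 1)*(c + 2)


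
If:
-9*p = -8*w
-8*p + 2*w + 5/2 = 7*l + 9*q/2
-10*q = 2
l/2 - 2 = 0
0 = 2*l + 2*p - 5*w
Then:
No Solution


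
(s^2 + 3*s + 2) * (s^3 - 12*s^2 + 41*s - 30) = s^5 - 9*s^4 + 7*s^3 + 69*s^2 - 8*s - 60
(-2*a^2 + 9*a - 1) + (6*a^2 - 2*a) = 4*a^2 + 7*a - 1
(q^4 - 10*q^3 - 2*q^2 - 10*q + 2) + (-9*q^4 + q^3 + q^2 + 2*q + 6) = -8*q^4 - 9*q^3 - q^2 - 8*q + 8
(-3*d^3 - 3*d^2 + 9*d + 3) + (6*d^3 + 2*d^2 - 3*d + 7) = 3*d^3 - d^2 + 6*d + 10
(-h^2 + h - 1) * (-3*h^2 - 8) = 3*h^4 - 3*h^3 + 11*h^2 - 8*h + 8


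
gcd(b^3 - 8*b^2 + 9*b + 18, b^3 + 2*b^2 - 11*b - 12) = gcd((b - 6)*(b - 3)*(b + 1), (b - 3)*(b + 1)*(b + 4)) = b^2 - 2*b - 3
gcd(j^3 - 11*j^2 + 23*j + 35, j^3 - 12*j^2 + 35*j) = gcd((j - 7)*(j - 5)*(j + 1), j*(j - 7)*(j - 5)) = j^2 - 12*j + 35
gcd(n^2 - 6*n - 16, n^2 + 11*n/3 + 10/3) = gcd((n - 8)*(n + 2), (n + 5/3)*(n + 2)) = n + 2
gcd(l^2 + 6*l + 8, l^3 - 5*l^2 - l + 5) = 1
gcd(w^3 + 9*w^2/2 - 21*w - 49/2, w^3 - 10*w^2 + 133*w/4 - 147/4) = w - 7/2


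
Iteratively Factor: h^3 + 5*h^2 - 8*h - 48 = (h + 4)*(h^2 + h - 12) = (h - 3)*(h + 4)*(h + 4)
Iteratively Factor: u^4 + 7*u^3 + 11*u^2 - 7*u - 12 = (u - 1)*(u^3 + 8*u^2 + 19*u + 12) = (u - 1)*(u + 4)*(u^2 + 4*u + 3) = (u - 1)*(u + 1)*(u + 4)*(u + 3)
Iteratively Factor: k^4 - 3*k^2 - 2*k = (k + 1)*(k^3 - k^2 - 2*k) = (k + 1)^2*(k^2 - 2*k) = (k - 2)*(k + 1)^2*(k)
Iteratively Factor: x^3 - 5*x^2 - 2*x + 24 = (x - 3)*(x^2 - 2*x - 8) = (x - 3)*(x + 2)*(x - 4)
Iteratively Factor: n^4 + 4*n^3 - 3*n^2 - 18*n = (n)*(n^3 + 4*n^2 - 3*n - 18) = n*(n - 2)*(n^2 + 6*n + 9) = n*(n - 2)*(n + 3)*(n + 3)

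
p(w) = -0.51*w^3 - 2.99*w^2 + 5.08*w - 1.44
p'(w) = -1.53*w^2 - 5.98*w + 5.08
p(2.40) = -13.52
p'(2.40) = -18.08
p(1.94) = -6.56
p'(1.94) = -12.28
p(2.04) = -7.85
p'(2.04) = -13.49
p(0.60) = 0.42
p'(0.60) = 0.94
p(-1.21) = -11.06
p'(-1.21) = 10.08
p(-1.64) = -15.56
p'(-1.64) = 10.77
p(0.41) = 0.11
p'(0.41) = 2.37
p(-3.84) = -36.16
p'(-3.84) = 5.48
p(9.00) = -569.70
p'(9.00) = -172.67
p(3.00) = -26.88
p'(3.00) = -26.63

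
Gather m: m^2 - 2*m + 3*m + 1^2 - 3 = m^2 + m - 2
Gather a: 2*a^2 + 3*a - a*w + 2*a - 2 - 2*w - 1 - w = 2*a^2 + a*(5 - w) - 3*w - 3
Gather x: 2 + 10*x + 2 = 10*x + 4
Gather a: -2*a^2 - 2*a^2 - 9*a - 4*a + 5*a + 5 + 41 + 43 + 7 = -4*a^2 - 8*a + 96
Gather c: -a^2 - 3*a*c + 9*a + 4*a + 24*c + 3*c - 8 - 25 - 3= -a^2 + 13*a + c*(27 - 3*a) - 36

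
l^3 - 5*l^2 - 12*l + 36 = (l - 6)*(l - 2)*(l + 3)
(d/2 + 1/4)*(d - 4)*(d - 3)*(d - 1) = d^4/2 - 15*d^3/4 + 15*d^2/2 - 5*d/4 - 3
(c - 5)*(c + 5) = c^2 - 25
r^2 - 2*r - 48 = (r - 8)*(r + 6)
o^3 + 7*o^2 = o^2*(o + 7)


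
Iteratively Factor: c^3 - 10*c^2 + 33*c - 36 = (c - 3)*(c^2 - 7*c + 12) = (c - 3)^2*(c - 4)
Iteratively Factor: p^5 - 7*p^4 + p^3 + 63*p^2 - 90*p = (p - 3)*(p^4 - 4*p^3 - 11*p^2 + 30*p) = p*(p - 3)*(p^3 - 4*p^2 - 11*p + 30) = p*(p - 3)*(p + 3)*(p^2 - 7*p + 10) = p*(p - 3)*(p - 2)*(p + 3)*(p - 5)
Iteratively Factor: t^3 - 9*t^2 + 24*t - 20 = (t - 2)*(t^2 - 7*t + 10) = (t - 5)*(t - 2)*(t - 2)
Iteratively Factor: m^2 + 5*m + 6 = (m + 2)*(m + 3)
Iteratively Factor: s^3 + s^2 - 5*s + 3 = (s + 3)*(s^2 - 2*s + 1) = (s - 1)*(s + 3)*(s - 1)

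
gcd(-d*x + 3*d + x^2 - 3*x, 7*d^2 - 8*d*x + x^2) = -d + x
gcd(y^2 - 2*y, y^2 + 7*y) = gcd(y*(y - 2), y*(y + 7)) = y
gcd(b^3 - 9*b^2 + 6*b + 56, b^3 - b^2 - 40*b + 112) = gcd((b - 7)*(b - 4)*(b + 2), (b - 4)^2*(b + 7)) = b - 4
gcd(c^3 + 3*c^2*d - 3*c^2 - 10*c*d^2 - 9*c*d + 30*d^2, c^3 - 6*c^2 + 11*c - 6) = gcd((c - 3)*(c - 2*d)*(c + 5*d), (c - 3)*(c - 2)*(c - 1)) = c - 3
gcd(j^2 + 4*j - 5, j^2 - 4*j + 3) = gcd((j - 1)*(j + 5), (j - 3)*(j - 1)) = j - 1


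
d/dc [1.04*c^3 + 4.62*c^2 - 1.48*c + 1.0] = 3.12*c^2 + 9.24*c - 1.48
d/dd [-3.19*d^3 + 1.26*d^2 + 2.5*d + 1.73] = -9.57*d^2 + 2.52*d + 2.5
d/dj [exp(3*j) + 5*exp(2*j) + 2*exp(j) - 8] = (3*exp(2*j) + 10*exp(j) + 2)*exp(j)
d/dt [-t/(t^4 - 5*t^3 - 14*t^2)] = (3*t^2 - 10*t - 14)/(t^2*(-t^2 + 5*t + 14)^2)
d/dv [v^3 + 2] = 3*v^2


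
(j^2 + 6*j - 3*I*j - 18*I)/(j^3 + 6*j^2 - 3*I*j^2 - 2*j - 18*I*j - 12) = (j - 3*I)/(j^2 - 3*I*j - 2)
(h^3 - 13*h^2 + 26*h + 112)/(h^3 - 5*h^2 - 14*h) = (h - 8)/h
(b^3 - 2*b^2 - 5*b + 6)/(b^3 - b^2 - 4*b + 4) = (b - 3)/(b - 2)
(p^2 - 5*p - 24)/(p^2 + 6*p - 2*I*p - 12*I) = (p^2 - 5*p - 24)/(p^2 + 2*p*(3 - I) - 12*I)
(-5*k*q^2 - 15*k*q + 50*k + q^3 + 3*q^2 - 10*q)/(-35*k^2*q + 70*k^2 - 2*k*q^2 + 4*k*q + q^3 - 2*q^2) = (-5*k*q - 25*k + q^2 + 5*q)/(-35*k^2 - 2*k*q + q^2)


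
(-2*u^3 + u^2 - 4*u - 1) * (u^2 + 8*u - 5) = -2*u^5 - 15*u^4 + 14*u^3 - 38*u^2 + 12*u + 5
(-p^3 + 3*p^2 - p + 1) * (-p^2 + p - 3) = p^5 - 4*p^4 + 7*p^3 - 11*p^2 + 4*p - 3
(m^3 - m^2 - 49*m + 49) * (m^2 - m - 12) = m^5 - 2*m^4 - 60*m^3 + 110*m^2 + 539*m - 588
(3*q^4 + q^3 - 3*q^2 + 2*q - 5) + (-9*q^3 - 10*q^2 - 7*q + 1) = 3*q^4 - 8*q^3 - 13*q^2 - 5*q - 4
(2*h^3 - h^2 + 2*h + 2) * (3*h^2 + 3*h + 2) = 6*h^5 + 3*h^4 + 7*h^3 + 10*h^2 + 10*h + 4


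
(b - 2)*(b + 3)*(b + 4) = b^3 + 5*b^2 - 2*b - 24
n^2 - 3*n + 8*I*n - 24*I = (n - 3)*(n + 8*I)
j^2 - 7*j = j*(j - 7)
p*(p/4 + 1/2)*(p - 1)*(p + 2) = p^4/4 + 3*p^3/4 - p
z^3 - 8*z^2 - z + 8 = (z - 8)*(z - 1)*(z + 1)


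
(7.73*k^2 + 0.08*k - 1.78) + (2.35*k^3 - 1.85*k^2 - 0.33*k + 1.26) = 2.35*k^3 + 5.88*k^2 - 0.25*k - 0.52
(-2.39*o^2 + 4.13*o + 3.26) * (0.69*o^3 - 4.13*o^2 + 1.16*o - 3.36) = -1.6491*o^5 + 12.7204*o^4 - 17.5799*o^3 - 0.642599999999998*o^2 - 10.0952*o - 10.9536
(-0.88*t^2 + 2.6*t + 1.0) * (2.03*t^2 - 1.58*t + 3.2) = -1.7864*t^4 + 6.6684*t^3 - 4.894*t^2 + 6.74*t + 3.2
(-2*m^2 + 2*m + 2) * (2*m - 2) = -4*m^3 + 8*m^2 - 4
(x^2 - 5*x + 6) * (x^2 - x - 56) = x^4 - 6*x^3 - 45*x^2 + 274*x - 336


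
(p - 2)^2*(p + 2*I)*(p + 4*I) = p^4 - 4*p^3 + 6*I*p^3 - 4*p^2 - 24*I*p^2 + 32*p + 24*I*p - 32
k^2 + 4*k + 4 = (k + 2)^2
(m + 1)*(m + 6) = m^2 + 7*m + 6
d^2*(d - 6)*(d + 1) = d^4 - 5*d^3 - 6*d^2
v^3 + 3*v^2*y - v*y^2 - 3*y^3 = (v - y)*(v + y)*(v + 3*y)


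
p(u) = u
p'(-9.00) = 1.00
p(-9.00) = -9.00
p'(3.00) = 1.00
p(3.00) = 3.00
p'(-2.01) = 1.00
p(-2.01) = -2.01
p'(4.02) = 1.00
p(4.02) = 4.02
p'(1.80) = 1.00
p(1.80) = 1.80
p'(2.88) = 1.00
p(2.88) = 2.88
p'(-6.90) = 1.00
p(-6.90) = -6.90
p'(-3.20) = 1.00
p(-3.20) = -3.20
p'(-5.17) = 1.00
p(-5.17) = -5.17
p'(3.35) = 1.00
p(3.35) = 3.35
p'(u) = 1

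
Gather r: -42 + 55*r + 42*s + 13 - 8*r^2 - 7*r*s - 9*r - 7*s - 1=-8*r^2 + r*(46 - 7*s) + 35*s - 30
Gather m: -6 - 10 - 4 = -20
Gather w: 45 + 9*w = 9*w + 45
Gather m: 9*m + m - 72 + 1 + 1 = 10*m - 70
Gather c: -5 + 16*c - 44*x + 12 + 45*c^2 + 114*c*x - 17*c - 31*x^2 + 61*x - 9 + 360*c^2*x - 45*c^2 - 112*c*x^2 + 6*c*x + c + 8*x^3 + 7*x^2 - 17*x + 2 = 360*c^2*x + c*(-112*x^2 + 120*x) + 8*x^3 - 24*x^2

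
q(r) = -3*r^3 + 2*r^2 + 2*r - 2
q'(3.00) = -67.00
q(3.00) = -59.00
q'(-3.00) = -91.00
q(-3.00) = 91.00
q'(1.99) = -25.68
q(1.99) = -13.74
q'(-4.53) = -200.81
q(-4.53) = 308.86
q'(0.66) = 0.72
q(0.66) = -0.67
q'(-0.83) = -7.52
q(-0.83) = -0.57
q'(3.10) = -72.09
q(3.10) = -65.95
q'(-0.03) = 1.87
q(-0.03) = -2.06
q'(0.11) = 2.33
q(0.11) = -1.76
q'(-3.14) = -99.30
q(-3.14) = 104.32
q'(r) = -9*r^2 + 4*r + 2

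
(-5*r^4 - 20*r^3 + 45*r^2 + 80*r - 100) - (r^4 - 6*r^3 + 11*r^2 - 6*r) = -6*r^4 - 14*r^3 + 34*r^2 + 86*r - 100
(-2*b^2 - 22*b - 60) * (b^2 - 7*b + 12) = -2*b^4 - 8*b^3 + 70*b^2 + 156*b - 720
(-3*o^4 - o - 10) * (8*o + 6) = -24*o^5 - 18*o^4 - 8*o^2 - 86*o - 60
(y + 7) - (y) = 7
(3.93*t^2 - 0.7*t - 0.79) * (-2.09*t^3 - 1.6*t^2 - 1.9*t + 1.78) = -8.2137*t^5 - 4.825*t^4 - 4.6959*t^3 + 9.5894*t^2 + 0.255*t - 1.4062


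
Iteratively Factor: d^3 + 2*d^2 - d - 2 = (d - 1)*(d^2 + 3*d + 2) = (d - 1)*(d + 2)*(d + 1)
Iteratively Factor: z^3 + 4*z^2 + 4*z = (z)*(z^2 + 4*z + 4) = z*(z + 2)*(z + 2)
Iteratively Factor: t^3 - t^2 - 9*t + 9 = (t - 1)*(t^2 - 9) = (t - 3)*(t - 1)*(t + 3)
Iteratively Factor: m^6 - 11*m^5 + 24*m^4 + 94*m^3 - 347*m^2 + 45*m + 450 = (m - 5)*(m^5 - 6*m^4 - 6*m^3 + 64*m^2 - 27*m - 90) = (m - 5)*(m - 3)*(m^4 - 3*m^3 - 15*m^2 + 19*m + 30) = (m - 5)^2*(m - 3)*(m^3 + 2*m^2 - 5*m - 6) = (m - 5)^2*(m - 3)*(m + 3)*(m^2 - m - 2) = (m - 5)^2*(m - 3)*(m + 1)*(m + 3)*(m - 2)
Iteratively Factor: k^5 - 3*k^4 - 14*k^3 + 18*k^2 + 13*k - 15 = (k - 1)*(k^4 - 2*k^3 - 16*k^2 + 2*k + 15) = (k - 1)^2*(k^3 - k^2 - 17*k - 15) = (k - 1)^2*(k + 1)*(k^2 - 2*k - 15) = (k - 5)*(k - 1)^2*(k + 1)*(k + 3)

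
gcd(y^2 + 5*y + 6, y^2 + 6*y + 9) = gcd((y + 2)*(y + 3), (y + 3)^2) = y + 3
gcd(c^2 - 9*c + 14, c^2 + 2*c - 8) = c - 2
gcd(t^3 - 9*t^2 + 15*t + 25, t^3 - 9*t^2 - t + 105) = t - 5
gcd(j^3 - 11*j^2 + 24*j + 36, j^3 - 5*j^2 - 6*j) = j^2 - 5*j - 6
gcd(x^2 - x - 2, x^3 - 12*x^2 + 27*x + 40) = x + 1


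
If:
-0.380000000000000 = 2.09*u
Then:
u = -0.18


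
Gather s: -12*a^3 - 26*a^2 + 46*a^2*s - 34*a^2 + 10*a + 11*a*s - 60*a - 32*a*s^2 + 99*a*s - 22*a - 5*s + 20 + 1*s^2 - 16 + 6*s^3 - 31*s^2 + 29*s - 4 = -12*a^3 - 60*a^2 - 72*a + 6*s^3 + s^2*(-32*a - 30) + s*(46*a^2 + 110*a + 24)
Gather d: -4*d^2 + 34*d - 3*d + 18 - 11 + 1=-4*d^2 + 31*d + 8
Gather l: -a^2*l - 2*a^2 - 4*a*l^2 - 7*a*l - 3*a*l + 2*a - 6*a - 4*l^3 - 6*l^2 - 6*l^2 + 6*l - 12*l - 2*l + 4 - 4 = -2*a^2 - 4*a - 4*l^3 + l^2*(-4*a - 12) + l*(-a^2 - 10*a - 8)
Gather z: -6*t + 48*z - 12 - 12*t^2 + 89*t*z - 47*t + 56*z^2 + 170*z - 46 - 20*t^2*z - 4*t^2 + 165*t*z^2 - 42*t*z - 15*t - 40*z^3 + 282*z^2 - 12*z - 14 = -16*t^2 - 68*t - 40*z^3 + z^2*(165*t + 338) + z*(-20*t^2 + 47*t + 206) - 72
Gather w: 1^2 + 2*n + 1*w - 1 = 2*n + w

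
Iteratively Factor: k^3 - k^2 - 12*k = (k - 4)*(k^2 + 3*k) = k*(k - 4)*(k + 3)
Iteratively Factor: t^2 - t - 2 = (t + 1)*(t - 2)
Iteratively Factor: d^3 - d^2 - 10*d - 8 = (d + 1)*(d^2 - 2*d - 8) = (d - 4)*(d + 1)*(d + 2)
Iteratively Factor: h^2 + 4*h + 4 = (h + 2)*(h + 2)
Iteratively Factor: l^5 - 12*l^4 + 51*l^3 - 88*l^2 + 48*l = (l - 3)*(l^4 - 9*l^3 + 24*l^2 - 16*l) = l*(l - 3)*(l^3 - 9*l^2 + 24*l - 16) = l*(l - 4)*(l - 3)*(l^2 - 5*l + 4) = l*(l - 4)^2*(l - 3)*(l - 1)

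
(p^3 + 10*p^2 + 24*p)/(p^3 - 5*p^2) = (p^2 + 10*p + 24)/(p*(p - 5))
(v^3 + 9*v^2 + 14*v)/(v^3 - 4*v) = (v + 7)/(v - 2)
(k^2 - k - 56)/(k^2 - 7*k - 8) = (k + 7)/(k + 1)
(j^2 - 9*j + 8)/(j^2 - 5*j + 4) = (j - 8)/(j - 4)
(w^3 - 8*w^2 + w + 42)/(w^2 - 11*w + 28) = (w^2 - w - 6)/(w - 4)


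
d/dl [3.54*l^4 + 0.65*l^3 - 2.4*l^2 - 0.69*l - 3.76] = 14.16*l^3 + 1.95*l^2 - 4.8*l - 0.69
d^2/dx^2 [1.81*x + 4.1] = 0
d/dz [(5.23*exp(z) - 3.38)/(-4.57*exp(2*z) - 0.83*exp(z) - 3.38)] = (23.9011*exp(2*z) - 30.8932*exp(z) - 20.4828)*exp(z)/(20.8849*exp(4*z) + 7.5862*exp(3*z) + 31.5821*exp(2*z) + 5.6108*exp(z) + 11.4244)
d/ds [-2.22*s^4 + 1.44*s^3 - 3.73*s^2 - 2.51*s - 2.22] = -8.88*s^3 + 4.32*s^2 - 7.46*s - 2.51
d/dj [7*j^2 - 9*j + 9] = 14*j - 9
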